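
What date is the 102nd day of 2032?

11 April 2032

January has 31 days (102 − 31 = 71 remain).
February has 29 days (71 − 29 = 42 remain).
March has 31 days (42 − 31 = 11 remain).
11 into April → April 11.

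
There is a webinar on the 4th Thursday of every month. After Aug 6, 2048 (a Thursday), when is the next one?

Aug 27, 2048

Aug 2048 starts on a Saturday; its first Thursday is the 6th, so the 4th Thursday is the 27th — Aug 27, 2048.
Aug 27, 2048 is after Aug 6, 2048, so that is the next one.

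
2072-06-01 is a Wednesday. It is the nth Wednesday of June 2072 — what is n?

Day 1 falls in week ⌈1/7⌉ of the month.
Days 1–7 hold the 1st Wednesday, 8–14 the 2nd, 15–21 the 3rd, 22–28 the 4th, 29–31 the 5th.
1 is in the range for the 1st.

1st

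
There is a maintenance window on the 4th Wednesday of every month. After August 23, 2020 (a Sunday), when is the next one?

August 2020 starts on a Saturday; its first Wednesday is the 5th, so the 4th Wednesday is the 26th — August 26, 2020.
August 26, 2020 is after August 23, 2020, so that is the next one.

August 26, 2020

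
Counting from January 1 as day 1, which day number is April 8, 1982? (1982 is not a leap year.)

98

Days in months before April: 31 + 28 + 31 = 90.
Plus 8 days into April → day 98.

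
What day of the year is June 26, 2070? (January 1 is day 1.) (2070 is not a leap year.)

Days in months before June: 31 + 28 + 31 + 30 + 31 = 151.
Plus 26 days into June → day 177.

177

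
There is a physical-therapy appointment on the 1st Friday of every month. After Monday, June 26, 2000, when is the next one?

June 2000 starts on a Thursday, so its 1st Friday is June 2, 2000 (1 day in).
That is not after June 26, 2000, so look at July 2000.
July 2000 starts on a Saturday, so its 1st Friday is July 7, 2000 (6 days in).

July 7, 2000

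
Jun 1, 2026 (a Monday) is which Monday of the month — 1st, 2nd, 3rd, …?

1st

Day 1 falls in week ⌈1/7⌉ of the month.
Days 1–7 hold the 1st Monday, 8–14 the 2nd, 15–21 the 3rd, 22–28 the 4th, 29–31 the 5th.
1 is in the range for the 1st.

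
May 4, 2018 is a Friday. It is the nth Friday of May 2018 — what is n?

1st

Day 4 falls in week ⌈4/7⌉ of the month.
Days 1–7 hold the 1st Friday, 8–14 the 2nd, 15–21 the 3rd, 22–28 the 4th, 29–31 the 5th.
4 is in the range for the 1st.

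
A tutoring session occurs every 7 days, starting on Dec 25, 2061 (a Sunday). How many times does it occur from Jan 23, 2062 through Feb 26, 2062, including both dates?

Occurrences land 7·i days after Dec 25, 2061 for i = 0, 1, 2, …
Jan 23, 2062 is 29 days after the start; 29 ÷ 7 = 4 remainder 1; since the remainder is 1, round up to i = 5. First occurrence in the window: #6 on Jan 29, 2062 (5×7 = 35 days in).
Feb 26, 2062 is 63 days after the start; 63 ÷ 7 = 9 remainder 0. Last occurrence in the window: #10 on Feb 26, 2062.
Occurrences #6 through #10: 5 in total.

5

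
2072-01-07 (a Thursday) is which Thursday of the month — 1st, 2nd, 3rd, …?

1st

Day 7 falls in week ⌈7/7⌉ of the month.
Days 1–7 hold the 1st Thursday, 8–14 the 2nd, 15–21 the 3rd, 22–28 the 4th, 29–31 the 5th.
7 is in the range for the 1st.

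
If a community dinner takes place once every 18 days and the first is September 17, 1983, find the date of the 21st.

September 11, 1984

The 21st occurrence is 20 intervals after the first: 20 × 18 = 360 days after September 17, 1983.
September has 30 days — 13 days to the end of September leaves 347.
October has 31 days (316 left).
November has 30 days (286 left).
December has 31 days (255 left).
January has 31 days (224 left).
February has 29 days (195 left).
March has 31 days (164 left).
April has 30 days (134 left).
May has 31 days (103 left).
June has 30 days (73 left).
July has 31 days (42 left).
August has 31 days (11 left).
11 days into September → September 11, 1984.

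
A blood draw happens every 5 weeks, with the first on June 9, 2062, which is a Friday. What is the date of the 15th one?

The 15th occurrence is 14 intervals after the first: 14 × 35 = 490 days after June 9, 2062.
June has 30 days — 21 days to the end of June leaves 469.
From end of June to end of 2062 is 184 days (285 left).
January has 31 days (254 left).
February has 28 days (226 left).
March has 31 days (195 left).
April has 30 days (165 left).
May has 31 days (134 left).
June has 30 days (104 left).
July has 31 days (73 left).
August has 31 days (42 left).
September has 30 days (12 left).
12 days into October → October 12, 2063.

October 12, 2063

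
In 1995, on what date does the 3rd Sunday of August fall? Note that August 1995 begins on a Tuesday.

August 20, 1995

August 1995 begins on a Tuesday, so the first Sunday is August 6 (5 days later).
The 3rd Sunday is 2 weeks later: 6 + 14 = 20.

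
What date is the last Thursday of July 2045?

July 2045 begins on a Saturday, so the first Thursday is July 6 (5 days later).
July 2045 has 31 days. Adding weeks: 6, 13, 20, 27 — the last one ≤ 31 is the 27th.

July 27, 2045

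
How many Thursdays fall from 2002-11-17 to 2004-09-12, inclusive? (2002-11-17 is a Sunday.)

2002-11-17 is a Sunday; the first Thursday on or after it is 2002-11-21 (4 days later).
From 2002-11-21 to 2004-09-12: 40 + 365 + 256 = 661 days (rest of 2002, 2003, to 2004-09-12 in 2004).
661 ÷ 7 = 94 full weeks with remainder 3, so 94 more Thursdays after the first → 95.

95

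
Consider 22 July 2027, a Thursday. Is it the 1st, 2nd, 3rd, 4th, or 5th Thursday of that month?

Day 22 falls in week ⌈22/7⌉ of the month.
Days 1–7 hold the 1st Thursday, 8–14 the 2nd, 15–21 the 3rd, 22–28 the 4th, 29–31 the 5th.
22 is in the range for the 4th.

4th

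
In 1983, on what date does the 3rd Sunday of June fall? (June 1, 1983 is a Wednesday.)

1983-06-19

June 1983 begins on a Wednesday, so the first Sunday is June 5 (4 days later).
The 3rd Sunday is 2 weeks later: 5 + 14 = 19.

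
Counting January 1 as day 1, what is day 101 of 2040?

April 10, 2040

January has 31 days (101 − 31 = 70 remain).
February has 29 days (70 − 29 = 41 remain).
March has 31 days (41 − 31 = 10 remain).
10 into April → April 10.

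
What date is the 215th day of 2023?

January has 31 days (215 − 31 = 184 remain).
February has 28 days (184 − 28 = 156 remain).
March has 31 days (156 − 31 = 125 remain).
April has 30 days (125 − 30 = 95 remain).
May has 31 days (95 − 31 = 64 remain).
June has 30 days (64 − 30 = 34 remain).
July has 31 days (34 − 31 = 3 remain).
3 into August → August 3.

3 August 2023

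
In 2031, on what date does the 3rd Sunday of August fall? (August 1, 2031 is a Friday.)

August 2031 begins on a Friday, so the first Sunday is August 3 (2 days later).
The 3rd Sunday is 2 weeks later: 3 + 14 = 17.

2031-08-17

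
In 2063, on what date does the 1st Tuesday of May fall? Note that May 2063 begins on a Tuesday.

May 2063 begins on a Tuesday, so the first Tuesday is May 1.

May 1, 2063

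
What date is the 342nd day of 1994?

Dec 8, 1994

Jan has 31 days (342 − 31 = 311 remain).
Feb has 28 days (311 − 28 = 283 remain).
Mar has 31 days (283 − 31 = 252 remain).
Apr has 30 days (252 − 30 = 222 remain).
May has 31 days (222 − 31 = 191 remain).
Jun has 30 days (191 − 30 = 161 remain).
Jul has 31 days (161 − 31 = 130 remain).
Aug has 31 days (130 − 31 = 99 remain).
Sep has 30 days (99 − 30 = 69 remain).
Oct has 31 days (69 − 31 = 38 remain).
Nov has 30 days (38 − 30 = 8 remain).
8 into Dec → Dec 8.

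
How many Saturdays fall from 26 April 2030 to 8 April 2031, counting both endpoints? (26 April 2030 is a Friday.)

50

26 April 2030 is a Friday; the first Saturday on or after it is 27 April 2030 (1 day later).
From 27 April 2030 to 8 April 2031: 248 + 98 = 346 days (rest of 2030, to 8 April 2031 in 2031).
346 ÷ 7 = 49 full weeks with remainder 3, so 49 more Saturdays after the first → 50.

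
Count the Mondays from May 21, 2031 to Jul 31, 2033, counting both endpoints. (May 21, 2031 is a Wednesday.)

May 21, 2031 is a Wednesday; the first Monday on or after it is May 26, 2031 (5 days later).
From May 26, 2031 to Jul 31, 2033: 219 + 366 + 212 = 797 days (rest of 2031, 2032, to Jul 31, 2033 in 2033).
797 ÷ 7 = 113 full weeks with remainder 6, so 113 more Mondays after the first → 114.

114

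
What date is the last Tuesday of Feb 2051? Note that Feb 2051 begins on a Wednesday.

Feb 2051 begins on a Wednesday, so the first Tuesday is Feb 7 (6 days later).
Feb 2051 has 28 days. Adding weeks: 7, 14, 21, 28 — the last one ≤ 28 is the 28th.

Feb 28, 2051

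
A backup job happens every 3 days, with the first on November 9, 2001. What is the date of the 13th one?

The 13th occurrence is 12 intervals after the first: 12 × 3 = 36 days after November 9, 2001.
November has 30 days — 21 days to the end of November leaves 15.
15 days into December → December 15, 2001.

December 15, 2001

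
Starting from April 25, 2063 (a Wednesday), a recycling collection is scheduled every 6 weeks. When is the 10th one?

May 7, 2064

The 10th occurrence is 9 intervals after the first: 9 × 42 = 378 days after April 25, 2063.
April has 30 days — 5 days to the end of April leaves 373.
May has 31 days (342 left).
June has 30 days (312 left).
July has 31 days (281 left).
August has 31 days (250 left).
September has 30 days (220 left).
October has 31 days (189 left).
November has 30 days (159 left).
December has 31 days (128 left).
January has 31 days (97 left).
February has 29 days (68 left).
March has 31 days (37 left).
April has 30 days (7 left).
7 days into May → May 7, 2064.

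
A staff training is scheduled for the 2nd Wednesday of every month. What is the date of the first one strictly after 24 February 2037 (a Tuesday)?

February 2037 starts on a Sunday; its first Wednesday is the 4th, so the 2nd Wednesday is the 11th — 11 February 2037.
That is not after 24 February 2037, so look at March 2037.
March 2037 starts on a Sunday; its first Wednesday is the 4th, so the 2nd Wednesday is the 11th — 11 March 2037.

11 March 2037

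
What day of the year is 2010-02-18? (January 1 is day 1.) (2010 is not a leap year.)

Days in months before February: 31 = 31.
Plus 18 days into February → day 49.

49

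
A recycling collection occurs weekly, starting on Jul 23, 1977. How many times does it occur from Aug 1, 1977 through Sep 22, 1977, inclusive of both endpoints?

Occurrences land 7·i days after Jul 23, 1977 for i = 0, 1, 2, …
Aug 1, 1977 is 9 days after the start; 9 ÷ 7 = 1 remainder 2; since the remainder is 2, round up to i = 2. First occurrence in the window: #3 on Aug 6, 1977 (2×7 = 14 days in).
Sep 22, 1977 is 61 days after the start; 61 ÷ 7 = 8 remainder 5. Last occurrence in the window: #9 on Sep 17, 1977.
Occurrences #3 through #9: 7 in total.

7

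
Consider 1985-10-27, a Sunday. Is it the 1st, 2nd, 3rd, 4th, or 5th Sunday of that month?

Day 27 falls in week ⌈27/7⌉ of the month.
Days 1–7 hold the 1st Sunday, 8–14 the 2nd, 15–21 the 3rd, 22–28 the 4th, 29–31 the 5th.
27 is in the range for the 4th.

4th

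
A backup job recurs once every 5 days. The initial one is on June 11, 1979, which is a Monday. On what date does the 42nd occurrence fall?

The 42nd occurrence is 41 intervals after the first: 41 × 5 = 205 days after June 11, 1979.
June has 30 days — 19 days to the end of June leaves 186.
July has 31 days (155 left).
August has 31 days (124 left).
September has 30 days (94 left).
October has 31 days (63 left).
November has 30 days (33 left).
December has 31 days (2 left).
2 days into January → January 2, 1980.

January 2, 1980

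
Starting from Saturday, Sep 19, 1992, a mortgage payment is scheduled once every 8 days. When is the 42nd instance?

Aug 13, 1993

The 42nd occurrence is 41 intervals after the first: 41 × 8 = 328 days after Sep 19, 1992.
Sep has 30 days — 11 days to the end of Sep leaves 317.
Oct has 31 days (286 left).
Nov has 30 days (256 left).
Dec has 31 days (225 left).
Jan has 31 days (194 left).
Feb has 28 days (166 left).
Mar has 31 days (135 left).
Apr has 30 days (105 left).
May has 31 days (74 left).
Jun has 30 days (44 left).
Jul has 31 days (13 left).
13 days into Aug → Aug 13, 1993.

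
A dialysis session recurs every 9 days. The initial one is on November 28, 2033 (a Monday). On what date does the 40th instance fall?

The 40th occurrence is 39 intervals after the first: 39 × 9 = 351 days after November 28, 2033.
November has 30 days — 2 days to the end of November leaves 349.
December has 31 days (318 left).
January has 31 days (287 left).
February has 28 days (259 left).
March has 31 days (228 left).
April has 30 days (198 left).
May has 31 days (167 left).
June has 30 days (137 left).
July has 31 days (106 left).
August has 31 days (75 left).
September has 30 days (45 left).
October has 31 days (14 left).
14 days into November → November 14, 2034.

November 14, 2034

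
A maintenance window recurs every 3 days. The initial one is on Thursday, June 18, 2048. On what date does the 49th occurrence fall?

The 49th occurrence is 48 intervals after the first: 48 × 3 = 144 days after June 18, 2048.
June has 30 days — 12 days to the end of June leaves 132.
July has 31 days (101 left).
August has 31 days (70 left).
September has 30 days (40 left).
October has 31 days (9 left).
9 days into November → November 9, 2048.

November 9, 2048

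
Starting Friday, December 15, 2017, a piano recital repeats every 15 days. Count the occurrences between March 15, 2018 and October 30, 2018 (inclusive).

16

Occurrences land 15·i days after December 15, 2017 for i = 0, 1, 2, …
March 15, 2018 is 90 days after the start; 90 ÷ 15 = 6 remainder 0. First occurrence in the window: #7 on March 15, 2018 (6×15 = 90 days in).
October 30, 2018 is 319 days after the start; 319 ÷ 15 = 21 remainder 4. Last occurrence in the window: #22 on October 26, 2018.
Occurrences #7 through #22: 16 in total.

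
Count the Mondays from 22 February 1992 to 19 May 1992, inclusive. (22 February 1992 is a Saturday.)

13

22 February 1992 is a Saturday; the first Monday on or after it is 24 February 1992 (2 days later).
From 24 February 1992 to 19 May 1992: 5 + 31 + 30 + 19 = 85 days (rest of February, March, April, May).
85 ÷ 7 = 12 full weeks with remainder 1, so 12 more Mondays after the first → 13.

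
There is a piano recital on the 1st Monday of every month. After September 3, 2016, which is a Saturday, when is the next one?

September 5, 2016

September 2016 starts on a Thursday, so its 1st Monday is September 5, 2016 (4 days in).
September 5, 2016 is after September 3, 2016, so that is the next one.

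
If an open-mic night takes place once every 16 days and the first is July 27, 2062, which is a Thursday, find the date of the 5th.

September 29, 2062

The 5th occurrence is 4 intervals after the first: 4 × 16 = 64 days after July 27, 2062.
July has 31 days — 4 days to the end of July leaves 60.
August has 31 days (29 left).
29 days into September → September 29, 2062.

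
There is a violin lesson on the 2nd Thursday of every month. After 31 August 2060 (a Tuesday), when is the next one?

9 September 2060

August 2060 starts on a Sunday; its first Thursday is the 5th, so the 2nd Thursday is the 12th — 12 August 2060.
That is not after 31 August 2060, so look at September 2060.
September 2060 starts on a Wednesday; its first Thursday is the 2nd, so the 2nd Thursday is the 9th — 9 September 2060.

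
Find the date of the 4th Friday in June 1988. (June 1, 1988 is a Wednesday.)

June 1988 begins on a Wednesday, so the first Friday is June 3 (2 days later).
The 4th Friday is 3 weeks later: 3 + 21 = 24.

June 24, 1988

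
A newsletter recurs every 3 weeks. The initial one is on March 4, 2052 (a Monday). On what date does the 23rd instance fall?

June 9, 2053

The 23rd occurrence is 22 intervals after the first: 22 × 21 = 462 days after March 4, 2052.
March has 31 days — 27 days to the end of March leaves 435.
From end of March to end of 2052 is 275 days (160 left).
January has 31 days (129 left).
February has 28 days (101 left).
March has 31 days (70 left).
April has 30 days (40 left).
May has 31 days (9 left).
9 days into June → June 9, 2053.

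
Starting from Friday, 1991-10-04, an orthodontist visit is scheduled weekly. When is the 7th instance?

1991-11-15

The 7th occurrence is 6 intervals after the first: 6 × 7 = 42 days after 1991-10-04.
October has 31 days — 27 days to the end of October leaves 15.
15 days into November → 1991-11-15.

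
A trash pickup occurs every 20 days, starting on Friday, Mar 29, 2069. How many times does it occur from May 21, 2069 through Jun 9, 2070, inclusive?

19

Occurrences land 20·i days after Mar 29, 2069 for i = 0, 1, 2, …
May 21, 2069 is 53 days after the start; 53 ÷ 20 = 2 remainder 13; since the remainder is 13, round up to i = 3. First occurrence in the window: #4 on May 28, 2069 (3×20 = 60 days in).
Jun 9, 2070 is 437 days after the start; 437 ÷ 20 = 21 remainder 17. Last occurrence in the window: #22 on May 23, 2070.
Occurrences #4 through #22: 19 in total.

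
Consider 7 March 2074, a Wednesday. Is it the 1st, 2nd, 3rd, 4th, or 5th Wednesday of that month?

1st

Day 7 falls in week ⌈7/7⌉ of the month.
Days 1–7 hold the 1st Wednesday, 8–14 the 2nd, 15–21 the 3rd, 22–28 the 4th, 29–31 the 5th.
7 is in the range for the 1st.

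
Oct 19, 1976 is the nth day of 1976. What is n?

293

Days in months before Oct: 31 + 29 + 31 + 30 + 31 + 30 + 31 + 31 + 30 = 274.
Plus 19 days into Oct → day 293.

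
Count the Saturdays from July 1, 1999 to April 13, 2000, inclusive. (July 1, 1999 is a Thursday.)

July 1, 1999 is a Thursday; the first Saturday on or after it is July 3, 1999 (2 days later).
From July 3, 1999 to April 13, 2000: 28 + 31 + 30 + 31 + 30 + 31 + 31 + 29 + 31 + 13 = 285 days (rest of July, August, September, October, November, December, January, February, March, April).
285 ÷ 7 = 40 full weeks with remainder 5, so 40 more Saturdays after the first → 41.

41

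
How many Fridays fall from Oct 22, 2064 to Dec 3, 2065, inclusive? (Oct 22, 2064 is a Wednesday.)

Oct 22, 2064 is a Wednesday; the first Friday on or after it is Oct 24, 2064 (2 days later).
From Oct 24, 2064 to Dec 3, 2065: 68 + 337 = 405 days (rest of 2064, to Dec 3, 2065 in 2065).
405 ÷ 7 = 57 full weeks with remainder 6, so 57 more Fridays after the first → 58.

58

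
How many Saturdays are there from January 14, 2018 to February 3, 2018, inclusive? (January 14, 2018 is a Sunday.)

3

January 14, 2018 is a Sunday; the first Saturday on or after it is January 20, 2018 (6 days later).
From January 20, 2018 to February 3, 2018: 11 + 3 = 14 days (rest of January, February).
14 ÷ 7 = 2 full weeks with remainder 0, so 2 more Saturdays after the first → 3.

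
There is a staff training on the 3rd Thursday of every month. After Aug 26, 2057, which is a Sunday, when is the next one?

Aug 2057 starts on a Wednesday; its first Thursday is the 2nd, so the 3rd Thursday is the 16th — Aug 16, 2057.
That is not after Aug 26, 2057, so look at Sep 2057.
Sep 2057 starts on a Saturday; its first Thursday is the 6th, so the 3rd Thursday is the 20th — Sep 20, 2057.

Sep 20, 2057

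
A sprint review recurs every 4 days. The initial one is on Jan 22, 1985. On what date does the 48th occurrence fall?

The 48th occurrence is 47 intervals after the first: 47 × 4 = 188 days after Jan 22, 1985.
Jan has 31 days — 9 days to the end of Jan leaves 179.
Feb has 28 days (151 left).
Mar has 31 days (120 left).
Apr has 30 days (90 left).
May has 31 days (59 left).
Jun has 30 days (29 left).
29 days into Jul → Jul 29, 1985.

Jul 29, 1985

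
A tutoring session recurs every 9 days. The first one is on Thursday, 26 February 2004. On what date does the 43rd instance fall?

10 March 2005

The 43rd occurrence is 42 intervals after the first: 42 × 9 = 378 days after 26 February 2004.
February has 29 days — 3 days to the end of February leaves 375.
March has 31 days (344 left).
April has 30 days (314 left).
May has 31 days (283 left).
June has 30 days (253 left).
July has 31 days (222 left).
August has 31 days (191 left).
September has 30 days (161 left).
October has 31 days (130 left).
November has 30 days (100 left).
December has 31 days (69 left).
January has 31 days (38 left).
February has 28 days (10 left).
10 days into March → 10 March 2005.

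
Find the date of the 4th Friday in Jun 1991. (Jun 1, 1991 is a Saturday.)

Jun 28, 1991

Jun 1991 begins on a Saturday, so the first Friday is Jun 7 (6 days later).
The 4th Friday is 3 weeks later: 7 + 21 = 28.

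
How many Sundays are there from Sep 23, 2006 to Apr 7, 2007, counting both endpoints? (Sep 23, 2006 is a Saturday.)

28

Sep 23, 2006 is a Saturday; the first Sunday on or after it is Sep 24, 2006 (1 day later).
From Sep 24, 2006 to Apr 7, 2007: 6 + 31 + 30 + 31 + 31 + 28 + 31 + 7 = 195 days (rest of Sep, Oct, Nov, Dec, Jan, Feb, Mar, Apr).
195 ÷ 7 = 27 full weeks with remainder 6, so 27 more Sundays after the first → 28.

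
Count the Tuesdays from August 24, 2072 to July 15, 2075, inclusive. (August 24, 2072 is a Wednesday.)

August 24, 2072 is a Wednesday; the first Tuesday on or after it is August 30, 2072 (6 days later).
From August 30, 2072 to July 15, 2075: 123 + 365 + 365 + 196 = 1049 days (rest of 2072, 2073, 2074, to July 15, 2075 in 2075).
1049 ÷ 7 = 149 full weeks with remainder 6, so 149 more Tuesdays after the first → 150.

150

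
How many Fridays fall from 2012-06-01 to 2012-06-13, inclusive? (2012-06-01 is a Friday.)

2

2012-06-01 is a Friday; the first Friday on or after it is 2012-06-01.
From 2012-06-01 to 2012-06-13 is 13 − 1 = 12 days.
12 ÷ 7 = 1 full weeks with remainder 5, so 1 more Fridays after the first → 2.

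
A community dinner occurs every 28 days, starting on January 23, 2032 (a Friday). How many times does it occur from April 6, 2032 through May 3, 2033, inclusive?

14

Occurrences land 28·i days after January 23, 2032 for i = 0, 1, 2, …
April 6, 2032 is 74 days after the start; 74 ÷ 28 = 2 remainder 18; since the remainder is 18, round up to i = 3. First occurrence in the window: #4 on April 16, 2032 (3×28 = 84 days in).
May 3, 2033 is 466 days after the start; 466 ÷ 28 = 16 remainder 18. Last occurrence in the window: #17 on April 15, 2033.
Occurrences #4 through #17: 14 in total.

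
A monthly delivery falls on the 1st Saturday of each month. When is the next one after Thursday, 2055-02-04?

2055-02-06

February 2055 starts on a Monday, so its 1st Saturday is 2055-02-06 (5 days in).
2055-02-06 is after 2055-02-04, so that is the next one.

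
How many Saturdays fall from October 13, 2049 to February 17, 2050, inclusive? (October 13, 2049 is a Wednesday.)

18

October 13, 2049 is a Wednesday; the first Saturday on or after it is October 16, 2049 (3 days later).
From October 16, 2049 to February 17, 2050: 15 + 30 + 31 + 31 + 17 = 124 days (rest of October, November, December, January, February).
124 ÷ 7 = 17 full weeks with remainder 5, so 17 more Saturdays after the first → 18.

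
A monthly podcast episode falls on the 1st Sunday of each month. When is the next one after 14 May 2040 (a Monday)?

3 June 2040

May 2040 starts on a Tuesday, so its 1st Sunday is 6 May 2040 (5 days in).
That is not after 14 May 2040, so look at June 2040.
June 2040 starts on a Friday, so its 1st Sunday is 3 June 2040 (2 days in).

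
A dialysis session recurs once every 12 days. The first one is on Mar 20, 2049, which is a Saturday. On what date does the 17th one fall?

The 17th occurrence is 16 intervals after the first: 16 × 12 = 192 days after Mar 20, 2049.
Mar has 31 days — 11 days to the end of Mar leaves 181.
Apr has 30 days (151 left).
May has 31 days (120 left).
Jun has 30 days (90 left).
Jul has 31 days (59 left).
Aug has 31 days (28 left).
28 days into Sep → Sep 28, 2049.

Sep 28, 2049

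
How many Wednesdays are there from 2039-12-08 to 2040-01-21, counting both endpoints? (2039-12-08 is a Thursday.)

2039-12-08 is a Thursday; the first Wednesday on or after it is 2039-12-14 (6 days later).
From 2039-12-14 to 2040-01-21: 17 + 21 = 38 days (rest of December, January).
38 ÷ 7 = 5 full weeks with remainder 3, so 5 more Wednesdays after the first → 6.

6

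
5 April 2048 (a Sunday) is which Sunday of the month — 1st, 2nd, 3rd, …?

Day 5 falls in week ⌈5/7⌉ of the month.
Days 1–7 hold the 1st Sunday, 8–14 the 2nd, 15–21 the 3rd, 22–28 the 4th, 29–31 the 5th.
5 is in the range for the 1st.

1st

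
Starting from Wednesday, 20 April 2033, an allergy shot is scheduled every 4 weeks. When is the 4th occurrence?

13 July 2033

The 4th occurrence is 3 intervals after the first: 3 × 28 = 84 days after 20 April 2033.
April has 30 days — 10 days to the end of April leaves 74.
May has 31 days (43 left).
June has 30 days (13 left).
13 days into July → 13 July 2033.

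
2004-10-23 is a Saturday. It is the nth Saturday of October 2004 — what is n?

4th

Day 23 falls in week ⌈23/7⌉ of the month.
Days 1–7 hold the 1st Saturday, 8–14 the 2nd, 15–21 the 3rd, 22–28 the 4th, 29–31 the 5th.
23 is in the range for the 4th.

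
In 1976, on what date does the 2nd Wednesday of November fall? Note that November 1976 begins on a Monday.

November 1976 begins on a Monday, so the first Wednesday is November 3 (2 days later).
The 2nd Wednesday is 1 weeks later: 3 + 7 = 10.

November 10, 1976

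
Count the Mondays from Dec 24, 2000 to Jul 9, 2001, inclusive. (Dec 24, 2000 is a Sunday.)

29

Dec 24, 2000 is a Sunday; the first Monday on or after it is Dec 25, 2000 (1 day later).
From Dec 25, 2000 to Jul 9, 2001: 6 + 31 + 28 + 31 + 30 + 31 + 30 + 9 = 196 days (rest of Dec, Jan, Feb, Mar, Apr, May, Jun, Jul).
196 ÷ 7 = 28 full weeks with remainder 0, so 28 more Mondays after the first → 29.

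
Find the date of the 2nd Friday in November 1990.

The first Friday of November 1990 is November 2.
The 2nd Friday is 1 weeks later: 2 + 7 = 9.

1990-11-09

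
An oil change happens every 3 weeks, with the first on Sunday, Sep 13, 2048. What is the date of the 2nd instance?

Oct 4, 2048

The 2nd occurrence is 1 interval after the first: 1 × 21 = 21 days after Sep 13, 2048.
Sep has 30 days — 17 days to the end of Sep leaves 4.
4 days into Oct → Oct 4, 2048.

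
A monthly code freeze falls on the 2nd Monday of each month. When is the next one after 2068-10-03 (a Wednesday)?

October 2068 starts on a Monday; its first Monday is the 1st, so the 2nd Monday is the 8th — 2068-10-08.
2068-10-08 is after 2068-10-03, so that is the next one.

2068-10-08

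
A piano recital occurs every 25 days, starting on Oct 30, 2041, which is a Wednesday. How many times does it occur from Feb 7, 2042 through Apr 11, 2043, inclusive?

18

Occurrences land 25·i days after Oct 30, 2041 for i = 0, 1, 2, …
Feb 7, 2042 is 100 days after the start; 100 ÷ 25 = 4 remainder 0. First occurrence in the window: #5 on Feb 7, 2042 (4×25 = 100 days in).
Apr 11, 2043 is 528 days after the start; 528 ÷ 25 = 21 remainder 3. Last occurrence in the window: #22 on Apr 8, 2043.
Occurrences #5 through #22: 18 in total.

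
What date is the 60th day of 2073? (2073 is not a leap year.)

January has 31 days (60 − 31 = 29 remain).
February has 28 days (29 − 28 = 1 remain).
1 into March → March 1.

1 March 2073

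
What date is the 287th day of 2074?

14 October 2074

January has 31 days (287 − 31 = 256 remain).
February has 28 days (256 − 28 = 228 remain).
March has 31 days (228 − 31 = 197 remain).
April has 30 days (197 − 30 = 167 remain).
May has 31 days (167 − 31 = 136 remain).
June has 30 days (136 − 30 = 106 remain).
July has 31 days (106 − 31 = 75 remain).
August has 31 days (75 − 31 = 44 remain).
September has 30 days (44 − 30 = 14 remain).
14 into October → October 14.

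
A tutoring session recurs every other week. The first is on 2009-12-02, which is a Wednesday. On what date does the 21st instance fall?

2010-09-08

The 21st occurrence is 20 intervals after the first: 20 × 14 = 280 days after 2009-12-02.
December has 31 days — 29 days to the end of December leaves 251.
January has 31 days (220 left).
February has 28 days (192 left).
March has 31 days (161 left).
April has 30 days (131 left).
May has 31 days (100 left).
June has 30 days (70 left).
July has 31 days (39 left).
August has 31 days (8 left).
8 days into September → 2010-09-08.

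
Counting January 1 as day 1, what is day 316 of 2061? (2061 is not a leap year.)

November 12, 2061

January has 31 days (316 − 31 = 285 remain).
February has 28 days (285 − 28 = 257 remain).
March has 31 days (257 − 31 = 226 remain).
April has 30 days (226 − 30 = 196 remain).
May has 31 days (196 − 31 = 165 remain).
June has 30 days (165 − 30 = 135 remain).
July has 31 days (135 − 31 = 104 remain).
August has 31 days (104 − 31 = 73 remain).
September has 30 days (73 − 30 = 43 remain).
October has 31 days (43 − 31 = 12 remain).
12 into November → November 12.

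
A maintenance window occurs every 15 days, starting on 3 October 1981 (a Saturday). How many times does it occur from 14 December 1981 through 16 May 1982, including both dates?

11

Occurrences land 15·i days after 3 October 1981 for i = 0, 1, 2, …
14 December 1981 is 72 days after the start; 72 ÷ 15 = 4 remainder 12; since the remainder is 12, round up to i = 5. First occurrence in the window: #6 on 17 December 1981 (5×15 = 75 days in).
16 May 1982 is 225 days after the start; 225 ÷ 15 = 15 remainder 0. Last occurrence in the window: #16 on 16 May 1982.
Occurrences #6 through #16: 11 in total.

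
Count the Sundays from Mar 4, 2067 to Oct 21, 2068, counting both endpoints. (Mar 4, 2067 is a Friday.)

86

Mar 4, 2067 is a Friday; the first Sunday on or after it is Mar 6, 2067 (2 days later).
From Mar 6, 2067 to Oct 21, 2068: 300 + 295 = 595 days (rest of 2067, to Oct 21, 2068 in 2068).
595 ÷ 7 = 85 full weeks with remainder 0, so 85 more Sundays after the first → 86.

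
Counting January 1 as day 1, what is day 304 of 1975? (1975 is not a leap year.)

January has 31 days (304 − 31 = 273 remain).
February has 28 days (273 − 28 = 245 remain).
March has 31 days (245 − 31 = 214 remain).
April has 30 days (214 − 30 = 184 remain).
May has 31 days (184 − 31 = 153 remain).
June has 30 days (153 − 30 = 123 remain).
July has 31 days (123 − 31 = 92 remain).
August has 31 days (92 − 31 = 61 remain).
September has 30 days (61 − 30 = 31 remain).
31 into October → October 31.

31 October 1975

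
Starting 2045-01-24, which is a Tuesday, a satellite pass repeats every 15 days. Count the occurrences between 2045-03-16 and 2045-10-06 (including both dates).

Occurrences land 15·i days after 2045-01-24 for i = 0, 1, 2, …
2045-03-16 is 51 days after the start; 51 ÷ 15 = 3 remainder 6; since the remainder is 6, round up to i = 4. First occurrence in the window: #5 on 2045-03-25 (4×15 = 60 days in).
2045-10-06 is 255 days after the start; 255 ÷ 15 = 17 remainder 0. Last occurrence in the window: #18 on 2045-10-06.
Occurrences #5 through #18: 14 in total.

14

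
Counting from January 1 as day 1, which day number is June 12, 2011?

Days in months before June: 31 + 28 + 31 + 30 + 31 = 151.
Plus 12 days into June → day 163.

163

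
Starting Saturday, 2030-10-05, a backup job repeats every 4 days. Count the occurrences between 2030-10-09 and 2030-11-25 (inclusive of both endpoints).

12

Occurrences land 4·i days after 2030-10-05 for i = 0, 1, 2, …
2030-10-09 is 4 days after the start; 4 ÷ 4 = 1 remainder 0. First occurrence in the window: #2 on 2030-10-09 (1×4 = 4 days in).
2030-11-25 is 51 days after the start; 51 ÷ 4 = 12 remainder 3. Last occurrence in the window: #13 on 2030-11-22.
Occurrences #2 through #13: 12 in total.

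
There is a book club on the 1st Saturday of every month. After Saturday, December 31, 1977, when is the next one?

December 1977 starts on a Thursday, so its 1st Saturday is December 3, 1977 (2 days in).
That is not after December 31, 1977, so look at January 1978.
January 1978 starts on a Sunday, so its 1st Saturday is January 7, 1978 (6 days in).

January 7, 1978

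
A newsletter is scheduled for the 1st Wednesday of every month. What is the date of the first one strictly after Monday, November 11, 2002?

December 4, 2002

November 2002 starts on a Friday, so its 1st Wednesday is November 6, 2002 (5 days in).
That is not after November 11, 2002, so look at December 2002.
December 2002 starts on a Sunday, so its 1st Wednesday is December 4, 2002 (3 days in).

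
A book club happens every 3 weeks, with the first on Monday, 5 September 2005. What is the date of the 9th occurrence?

The 9th occurrence is 8 intervals after the first: 8 × 21 = 168 days after 5 September 2005.
September has 30 days — 25 days to the end of September leaves 143.
October has 31 days (112 left).
November has 30 days (82 left).
December has 31 days (51 left).
January has 31 days (20 left).
20 days into February → 20 February 2006.

20 February 2006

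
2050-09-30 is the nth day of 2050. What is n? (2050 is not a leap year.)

273

Days in months before September: 31 + 28 + 31 + 30 + 31 + 30 + 31 + 31 = 243.
Plus 30 days into September → day 273.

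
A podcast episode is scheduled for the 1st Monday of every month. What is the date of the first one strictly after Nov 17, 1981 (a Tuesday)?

Nov 1981 starts on a Sunday, so its 1st Monday is Nov 2, 1981 (1 day in).
That is not after Nov 17, 1981, so look at Dec 1981.
Dec 1981 starts on a Tuesday, so its 1st Monday is Dec 7, 1981 (6 days in).

Dec 7, 1981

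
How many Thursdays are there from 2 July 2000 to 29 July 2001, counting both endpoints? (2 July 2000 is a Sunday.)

2 July 2000 is a Sunday; the first Thursday on or after it is 6 July 2000 (4 days later).
From 6 July 2000 to 29 July 2001: 178 + 210 = 388 days (rest of 2000, to 29 July 2001 in 2001).
388 ÷ 7 = 55 full weeks with remainder 3, so 55 more Thursdays after the first → 56.

56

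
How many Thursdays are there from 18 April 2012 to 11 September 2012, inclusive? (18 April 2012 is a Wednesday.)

21

18 April 2012 is a Wednesday; the first Thursday on or after it is 19 April 2012 (1 day later).
From 19 April 2012 to 11 September 2012: 11 + 31 + 30 + 31 + 31 + 11 = 145 days (rest of April, May, June, July, August, September).
145 ÷ 7 = 20 full weeks with remainder 5, so 20 more Thursdays after the first → 21.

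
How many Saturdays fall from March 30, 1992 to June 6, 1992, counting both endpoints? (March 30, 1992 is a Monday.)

March 30, 1992 is a Monday; the first Saturday on or after it is April 4, 1992 (5 days later).
From April 4, 1992 to June 6, 1992: 26 + 31 + 6 = 63 days (rest of April, May, June).
63 ÷ 7 = 9 full weeks with remainder 0, so 9 more Saturdays after the first → 10.

10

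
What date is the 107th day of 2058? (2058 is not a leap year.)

January has 31 days (107 − 31 = 76 remain).
February has 28 days (76 − 28 = 48 remain).
March has 31 days (48 − 31 = 17 remain).
17 into April → April 17.

2058-04-17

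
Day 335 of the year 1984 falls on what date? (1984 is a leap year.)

Jan has 31 days (335 − 31 = 304 remain).
Feb has 29 days (304 − 29 = 275 remain).
Mar has 31 days (275 − 31 = 244 remain).
Apr has 30 days (244 − 30 = 214 remain).
May has 31 days (214 − 31 = 183 remain).
Jun has 30 days (183 − 30 = 153 remain).
Jul has 31 days (153 − 31 = 122 remain).
Aug has 31 days (122 − 31 = 91 remain).
Sep has 30 days (91 − 30 = 61 remain).
Oct has 31 days (61 − 31 = 30 remain).
30 into Nov → Nov 30.

Nov 30, 1984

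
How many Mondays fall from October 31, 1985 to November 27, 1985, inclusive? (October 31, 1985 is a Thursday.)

4

October 31, 1985 is a Thursday; the first Monday on or after it is November 4, 1985 (4 days later).
From November 4, 1985 to November 27, 1985 is 27 − 4 = 23 days.
23 ÷ 7 = 3 full weeks with remainder 2, so 3 more Mondays after the first → 4.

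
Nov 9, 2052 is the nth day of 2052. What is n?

Days in months before Nov: 31 + 29 + 31 + 30 + 31 + 30 + 31 + 31 + 30 + 31 = 305.
Plus 9 days into Nov → day 314.

314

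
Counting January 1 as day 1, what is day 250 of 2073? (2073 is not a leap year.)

September 7, 2073

January has 31 days (250 − 31 = 219 remain).
February has 28 days (219 − 28 = 191 remain).
March has 31 days (191 − 31 = 160 remain).
April has 30 days (160 − 30 = 130 remain).
May has 31 days (130 − 31 = 99 remain).
June has 30 days (99 − 30 = 69 remain).
July has 31 days (69 − 31 = 38 remain).
August has 31 days (38 − 31 = 7 remain).
7 into September → September 7.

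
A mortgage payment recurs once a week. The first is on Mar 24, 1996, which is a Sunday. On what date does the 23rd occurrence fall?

The 23rd occurrence is 22 intervals after the first: 22 × 7 = 154 days after Mar 24, 1996.
Mar has 31 days — 7 days to the end of Mar leaves 147.
Apr has 30 days (117 left).
May has 31 days (86 left).
Jun has 30 days (56 left).
Jul has 31 days (25 left).
25 days into Aug → Aug 25, 1996.

Aug 25, 1996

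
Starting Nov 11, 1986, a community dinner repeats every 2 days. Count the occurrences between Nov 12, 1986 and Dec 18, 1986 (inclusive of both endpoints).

Occurrences land 2·i days after Nov 11, 1986 for i = 0, 1, 2, …
Nov 12, 1986 is 1 day after the start; 1 ÷ 2 = 0 remainder 1; since the remainder is 1, round up to i = 1. First occurrence in the window: #2 on Nov 13, 1986 (1×2 = 2 days in).
Dec 18, 1986 is 37 days after the start; 37 ÷ 2 = 18 remainder 1. Last occurrence in the window: #19 on Dec 17, 1986.
Occurrences #2 through #19: 18 in total.

18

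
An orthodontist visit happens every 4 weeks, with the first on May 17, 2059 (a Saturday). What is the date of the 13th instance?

Apr 17, 2060

The 13th occurrence is 12 intervals after the first: 12 × 28 = 336 days after May 17, 2059.
May has 31 days — 14 days to the end of May leaves 322.
Jun has 30 days (292 left).
Jul has 31 days (261 left).
Aug has 31 days (230 left).
Sep has 30 days (200 left).
Oct has 31 days (169 left).
Nov has 30 days (139 left).
Dec has 31 days (108 left).
Jan has 31 days (77 left).
Feb has 29 days (48 left).
Mar has 31 days (17 left).
17 days into Apr → Apr 17, 2060.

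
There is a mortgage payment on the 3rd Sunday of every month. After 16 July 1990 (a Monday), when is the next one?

19 August 1990

July 1990 starts on a Sunday; its first Sunday is the 1st, so the 3rd Sunday is the 15th — 15 July 1990.
That is not after 16 July 1990, so look at August 1990.
August 1990 starts on a Wednesday; its first Sunday is the 5th, so the 3rd Sunday is the 19th — 19 August 1990.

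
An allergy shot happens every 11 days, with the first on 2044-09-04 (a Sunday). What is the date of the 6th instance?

The 6th occurrence is 5 intervals after the first: 5 × 11 = 55 days after 2044-09-04.
September has 30 days — 26 days to the end of September leaves 29.
29 days into October → 2044-10-29.

2044-10-29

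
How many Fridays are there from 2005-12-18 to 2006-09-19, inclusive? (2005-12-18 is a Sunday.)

2005-12-18 is a Sunday; the first Friday on or after it is 2005-12-23 (5 days later).
From 2005-12-23 to 2006-09-19: 8 + 31 + 28 + 31 + 30 + 31 + 30 + 31 + 31 + 19 = 270 days (rest of December, January, February, March, April, May, June, July, August, September).
270 ÷ 7 = 38 full weeks with remainder 4, so 38 more Fridays after the first → 39.

39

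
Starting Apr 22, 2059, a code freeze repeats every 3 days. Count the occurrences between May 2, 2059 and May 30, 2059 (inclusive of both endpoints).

9

Occurrences land 3·i days after Apr 22, 2059 for i = 0, 1, 2, …
May 2, 2059 is 10 days after the start; 10 ÷ 3 = 3 remainder 1; since the remainder is 1, round up to i = 4. First occurrence in the window: #5 on May 4, 2059 (4×3 = 12 days in).
May 30, 2059 is 38 days after the start; 38 ÷ 3 = 12 remainder 2. Last occurrence in the window: #13 on May 28, 2059.
Occurrences #5 through #13: 9 in total.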